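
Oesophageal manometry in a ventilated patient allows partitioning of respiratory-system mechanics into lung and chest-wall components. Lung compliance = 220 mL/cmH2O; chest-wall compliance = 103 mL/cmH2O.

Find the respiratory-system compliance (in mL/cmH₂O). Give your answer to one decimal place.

Lung and chest wall are elastances in series: 1/Crs = 1/CL + 1/Ccw.
1/Crs = 1/220 + 1/103 = 0.01425.
Crs = 70.175 mL/cmH2O.

70.2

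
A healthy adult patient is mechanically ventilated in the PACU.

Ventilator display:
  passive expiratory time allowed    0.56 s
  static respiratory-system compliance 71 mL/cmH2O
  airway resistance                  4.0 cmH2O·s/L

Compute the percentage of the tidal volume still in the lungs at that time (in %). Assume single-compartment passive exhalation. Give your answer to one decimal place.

13.9

τ = R × C = 4.0 × 71 mL/cmH2O = 4.0 × 0.071 L/cmH2O = 0.284 s.
Passive exhalation: V(t)/V₀ = e^(−t/τ) = e^(−0.56/0.284) = 0.1392.
Fraction remaining = 0.1392 → 13.92%.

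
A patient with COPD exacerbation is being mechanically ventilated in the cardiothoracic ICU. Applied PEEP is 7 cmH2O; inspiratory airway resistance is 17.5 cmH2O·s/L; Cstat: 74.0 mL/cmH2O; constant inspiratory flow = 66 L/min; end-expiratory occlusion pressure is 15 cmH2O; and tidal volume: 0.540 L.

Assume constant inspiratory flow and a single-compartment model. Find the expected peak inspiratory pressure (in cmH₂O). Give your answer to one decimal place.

41.5

Flow: 66 L/min ÷ 60 = 1.1 L/s.
Total PEEP = 15 cmH2O (set 7 + intrinsic 8); this is the baseline alveolar pressure.
Equation of motion (constant flow): PIP = Vt/C + R·V̇ + PEEP.
PIP = 540/74.0 + 17.5×1.1 + 15 = 7.297 + 19.25 + 15 = 41.547 cmH2O.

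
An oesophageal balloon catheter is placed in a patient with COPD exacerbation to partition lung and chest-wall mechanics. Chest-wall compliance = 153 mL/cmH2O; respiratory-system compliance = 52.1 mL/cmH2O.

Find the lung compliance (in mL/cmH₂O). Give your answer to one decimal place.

79.0

1/CL = 1/Crs − 1/Ccw.
1/CL = 1/52.1 − 1/153 = 0.01266.
CL = 78.989 mL/cmH2O.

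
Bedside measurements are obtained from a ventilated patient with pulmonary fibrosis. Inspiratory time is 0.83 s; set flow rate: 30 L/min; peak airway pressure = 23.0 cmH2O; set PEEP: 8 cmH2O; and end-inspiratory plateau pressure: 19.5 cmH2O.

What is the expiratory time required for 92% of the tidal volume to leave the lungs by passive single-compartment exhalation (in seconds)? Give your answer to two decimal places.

0.64

Flow: 30 L/min ÷ 60 = 0.5 L/s.
Vt = flow × Ti = 0.5 L/s × 0.83 s × 1000 mL/L = 415.0 mL.
R = (PIP − Pplat)/V̇ = (23.0 − 19.5) / 0.5 = 3.5/0.5 = 7.0 cmH2O·s/L.
C = Vt/(Pplat − PEEP) = 415.0 / (19.5 − 8) = 415.0/11.5 = 36.087 mL/cmH2O.
τ = R × C = 7.0 × 0.03609 L/cmH2O = 0.2526 s.
t = −τ·ln(1 − 0.92) = −0.2526·ln(0.08) = 0.638 s.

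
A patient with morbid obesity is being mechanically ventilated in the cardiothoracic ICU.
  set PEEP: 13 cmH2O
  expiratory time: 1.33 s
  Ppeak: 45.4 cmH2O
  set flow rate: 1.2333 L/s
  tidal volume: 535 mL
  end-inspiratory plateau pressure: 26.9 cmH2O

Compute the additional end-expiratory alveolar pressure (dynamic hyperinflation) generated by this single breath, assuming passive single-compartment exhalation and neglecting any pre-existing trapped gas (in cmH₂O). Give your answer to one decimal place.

R = (PIP − Pplat)/V̇ = (45.4 − 26.9) / 1.2333 = 18.5/1.2333 = 15.0 cmH2O·s/L.
C = Vt/(Pplat − PEEP) = 535.0 / (26.9 − 13) = 535.0/13.9 = 38.489 mL/cmH2O.
τ = R × C = 15.0 × 0.03849 L/cmH2O = 0.5774 s.
Fraction remaining = e^(−Te/τ) = e^(−1.33/0.5774) = 0.09992; trapped volume = 535.0 × 0.09992 = 53.457 mL.
Additional alveolar pressure from trapping ≈ V_trapped / C = 53.457 / 38.489 = 1.389 cmH2O.

1.4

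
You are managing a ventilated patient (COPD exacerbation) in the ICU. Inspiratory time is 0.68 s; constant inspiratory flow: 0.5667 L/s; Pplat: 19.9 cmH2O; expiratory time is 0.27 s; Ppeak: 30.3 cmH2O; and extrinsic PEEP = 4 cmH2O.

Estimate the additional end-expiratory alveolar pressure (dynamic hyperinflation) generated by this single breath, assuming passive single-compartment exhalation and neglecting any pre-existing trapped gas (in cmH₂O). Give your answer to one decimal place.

Vt = flow × Ti = 0.5667 L/s × 0.68 s × 1000 mL/L = 385.36 mL.
R = (PIP − Pplat)/V̇ = (30.3 − 19.9) / 0.5667 = 10.4/0.5667 = 18.352 cmH2O·s/L.
C = Vt/(Pplat − PEEP) = 385.36 / (19.9 − 4) = 385.36/15.9 = 24.236 mL/cmH2O.
τ = R × C = 18.352 × 0.02424 L/cmH2O = 0.4449 s.
Fraction remaining = e^(−Te/τ) = e^(−0.27/0.4449) = 0.545; trapped volume = 385.36 × 0.545 = 210.02 mL.
Additional alveolar pressure from trapping ≈ V_trapped / C = 210.02 / 24.236 = 8.666 cmH2O.

8.7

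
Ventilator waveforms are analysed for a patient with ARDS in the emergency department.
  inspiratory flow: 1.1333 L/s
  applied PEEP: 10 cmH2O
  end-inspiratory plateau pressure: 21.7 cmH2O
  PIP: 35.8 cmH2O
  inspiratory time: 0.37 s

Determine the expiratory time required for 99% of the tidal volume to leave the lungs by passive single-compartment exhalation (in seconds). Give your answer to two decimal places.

2.05

Vt = flow × Ti = 1.1333 L/s × 0.37 s × 1000 mL/L = 419.32 mL.
R = (PIP − Pplat)/V̇ = (35.8 − 21.7) / 1.1333 = 14.1/1.1333 = 12.442 cmH2O·s/L.
C = Vt/(Pplat − PEEP) = 419.32 / (21.7 − 10) = 419.32/11.7 = 35.839 mL/cmH2O.
τ = R × C = 12.442 × 0.03584 L/cmH2O = 0.4459 s.
t = −τ·ln(1 − 0.99) = −0.4459·ln(0.01) = 2.053 s.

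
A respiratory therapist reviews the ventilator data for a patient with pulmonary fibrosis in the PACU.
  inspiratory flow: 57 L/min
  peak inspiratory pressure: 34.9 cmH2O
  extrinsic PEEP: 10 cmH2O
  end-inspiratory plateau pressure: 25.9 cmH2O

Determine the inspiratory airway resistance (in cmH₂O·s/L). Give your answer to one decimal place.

Flow: 57 L/min ÷ 60 = 0.95 L/s.
Raw = (PIP − Pplat) / flow = (34.9 − 25.9) / 0.95 = 9.0 / 0.95 = 9.474 cmH2O·s/L.

9.5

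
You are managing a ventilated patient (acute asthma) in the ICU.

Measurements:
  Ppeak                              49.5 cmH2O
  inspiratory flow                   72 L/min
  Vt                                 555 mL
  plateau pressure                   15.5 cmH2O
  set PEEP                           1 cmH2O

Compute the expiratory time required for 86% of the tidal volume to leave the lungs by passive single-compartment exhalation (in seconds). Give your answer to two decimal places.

Flow: 72 L/min ÷ 60 = 1.2 L/s.
R = (PIP − Pplat)/V̇ = (49.5 − 15.5) / 1.2 = 34.0/1.2 = 28.333 cmH2O·s/L.
C = Vt/(Pplat − PEEP) = 555.0 / (15.5 − 1) = 555.0/14.5 = 38.276 mL/cmH2O.
τ = R × C = 28.333 × 0.03828 L/cmH2O = 1.085 s.
t = −τ·ln(1 − 0.86) = −1.085·ln(0.14) = 2.133 s.

2.13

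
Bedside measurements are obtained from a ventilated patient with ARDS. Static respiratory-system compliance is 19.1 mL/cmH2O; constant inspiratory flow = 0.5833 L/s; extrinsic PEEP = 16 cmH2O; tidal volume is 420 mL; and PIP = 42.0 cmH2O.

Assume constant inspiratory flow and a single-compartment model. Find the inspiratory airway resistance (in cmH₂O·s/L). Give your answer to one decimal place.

Equation of motion (constant flow): PIP = Vt/C + R·V̇ + PEEP.
R·V̇ = PIP − Vt/C − PEEP = 42.0 − 420/19.1 − 16 = 42.0 − 21.99 − 16 = 4.01 cmH2O.
R = 4.01 / 0.5833 = 6.875 cmH2O·s/L.

6.9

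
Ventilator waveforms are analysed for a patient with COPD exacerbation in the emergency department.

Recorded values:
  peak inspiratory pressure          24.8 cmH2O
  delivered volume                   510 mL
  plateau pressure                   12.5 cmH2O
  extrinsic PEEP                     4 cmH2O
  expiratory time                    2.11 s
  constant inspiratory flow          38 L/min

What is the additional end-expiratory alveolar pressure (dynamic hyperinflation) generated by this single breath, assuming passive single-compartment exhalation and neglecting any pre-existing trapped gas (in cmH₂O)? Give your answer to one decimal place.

1.4

Flow: 38 L/min ÷ 60 = 0.6333 L/s.
R = (PIP − Pplat)/V̇ = (24.8 − 12.5) / 0.6333 = 12.3/0.6333 = 19.422 cmH2O·s/L.
C = Vt/(Pplat − PEEP) = 510.0 / (12.5 − 4) = 510.0/8.5 = 60.0 mL/cmH2O.
τ = R × C = 19.422 × 0.06 L/cmH2O = 1.165 s.
Fraction remaining = e^(−Te/τ) = e^(−2.11/1.165) = 0.1635; trapped volume = 510.0 × 0.1635 = 83.385 mL.
Additional alveolar pressure from trapping ≈ V_trapped / C = 83.385 / 60.0 = 1.39 cmH2O.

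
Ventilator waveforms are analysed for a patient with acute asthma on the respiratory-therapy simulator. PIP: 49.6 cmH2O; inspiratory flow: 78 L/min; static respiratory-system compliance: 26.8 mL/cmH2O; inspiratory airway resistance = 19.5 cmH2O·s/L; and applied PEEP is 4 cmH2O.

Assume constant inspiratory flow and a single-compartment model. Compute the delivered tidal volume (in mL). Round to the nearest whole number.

543

Flow: 78 L/min ÷ 60 = 1.3 L/s.
Equation of motion (constant flow): PIP = Vt/C + R·V̇ + PEEP.
Vt/C = PIP − R·V̇ − PEEP = 49.6 − 25.35 − 4 = 20.25 cmH2O.
Vt = C × 20.25 = 26.8 × 20.25 = 542.7 mL.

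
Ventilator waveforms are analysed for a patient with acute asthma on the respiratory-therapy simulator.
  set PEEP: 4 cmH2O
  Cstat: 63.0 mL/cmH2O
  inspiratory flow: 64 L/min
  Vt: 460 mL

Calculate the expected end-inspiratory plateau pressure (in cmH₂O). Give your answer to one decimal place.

11.3

Pplat = PEEP + Vt / Cstat = 4 + 460 / 63.0 = 4 + 7.302 = 11.302 cmH2O.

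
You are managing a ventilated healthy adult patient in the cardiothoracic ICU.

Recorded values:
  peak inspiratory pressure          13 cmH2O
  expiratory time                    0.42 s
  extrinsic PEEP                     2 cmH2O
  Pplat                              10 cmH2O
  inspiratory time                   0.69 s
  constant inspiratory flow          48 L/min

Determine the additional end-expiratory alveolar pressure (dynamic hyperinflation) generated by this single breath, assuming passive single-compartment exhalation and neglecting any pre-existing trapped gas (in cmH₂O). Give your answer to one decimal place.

Flow: 48 L/min ÷ 60 = 0.8 L/s.
Vt = flow × Ti = 0.8 L/s × 0.69 s × 1000 mL/L = 552.0 mL.
R = (PIP − Pplat)/V̇ = (13 − 10) / 0.8 = 3.0/0.8 = 3.75 cmH2O·s/L.
C = Vt/(Pplat − PEEP) = 552.0 / (10 − 2) = 552.0/8.0 = 69.0 mL/cmH2O.
τ = R × C = 3.75 × 0.069 L/cmH2O = 0.2588 s.
Fraction remaining = e^(−Te/τ) = e^(−0.42/0.2588) = 0.1973; trapped volume = 552.0 × 0.1973 = 108.91 mL.
Additional alveolar pressure from trapping ≈ V_trapped / C = 108.91 / 69.0 = 1.578 cmH2O.

1.6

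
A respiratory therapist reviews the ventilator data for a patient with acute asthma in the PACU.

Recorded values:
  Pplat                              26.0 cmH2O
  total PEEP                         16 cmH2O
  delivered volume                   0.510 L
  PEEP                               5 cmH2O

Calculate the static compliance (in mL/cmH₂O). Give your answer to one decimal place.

51.0

End-expiratory occlusion gives total PEEP = 16 cmH2O (intrinsic PEEP = 16 − 5 = 11). Use total PEEP for the elastic gradient.
Cstat = Vt / (Pplat − PEEPtotal) = 510 / (26.0 − 16) = 510 / 10.0 = 51.0 mL/cmH2O.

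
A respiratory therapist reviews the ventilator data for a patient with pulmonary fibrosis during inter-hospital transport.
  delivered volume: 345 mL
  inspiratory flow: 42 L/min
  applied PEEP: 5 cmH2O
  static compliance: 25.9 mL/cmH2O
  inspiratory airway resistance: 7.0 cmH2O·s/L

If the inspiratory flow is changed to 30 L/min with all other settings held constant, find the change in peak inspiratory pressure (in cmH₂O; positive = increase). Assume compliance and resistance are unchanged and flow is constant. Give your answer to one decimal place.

-1.4

Flow: 42 L/min ÷ 60 = 0.7 L/s.
New flow: 30 L/min ÷ 60 = 0.5 L/s.
PIP = Vt/C + R·V̇ + PEEP (constant-flow equation of motion).
Only the resistive term changes: ΔPIP = R × ΔV̇ = 7.0 × (0.5 − 0.7) = 7.0 × -0.2 = -1.4 cmH2O.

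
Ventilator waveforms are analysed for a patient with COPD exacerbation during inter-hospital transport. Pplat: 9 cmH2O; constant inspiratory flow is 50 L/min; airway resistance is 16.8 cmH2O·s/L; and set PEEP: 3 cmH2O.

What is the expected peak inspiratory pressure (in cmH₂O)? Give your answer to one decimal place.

23.0

Flow: 50 L/min ÷ 60 = 0.8333 L/s.
PIP = Pplat + Raw × flow = 9 + 16.8 × 0.8333 = 9 + 13.999 = 22.999 cmH2O.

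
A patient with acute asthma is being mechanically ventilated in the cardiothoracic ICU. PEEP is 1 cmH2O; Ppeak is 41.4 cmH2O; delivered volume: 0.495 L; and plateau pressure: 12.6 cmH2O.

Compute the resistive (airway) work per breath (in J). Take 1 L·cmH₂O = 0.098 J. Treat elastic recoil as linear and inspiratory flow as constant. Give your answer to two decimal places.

1.40

With constant inspiratory flow the resistive pressure is constant at PIP − Pplat = 41.4 − 12.6 = 28.8 cmH2O, so resistive work = 28.8 × 0.495 = 14.256 L·cmH2O.
× 0.098 J/(L·cmH2O) → 1.397 J.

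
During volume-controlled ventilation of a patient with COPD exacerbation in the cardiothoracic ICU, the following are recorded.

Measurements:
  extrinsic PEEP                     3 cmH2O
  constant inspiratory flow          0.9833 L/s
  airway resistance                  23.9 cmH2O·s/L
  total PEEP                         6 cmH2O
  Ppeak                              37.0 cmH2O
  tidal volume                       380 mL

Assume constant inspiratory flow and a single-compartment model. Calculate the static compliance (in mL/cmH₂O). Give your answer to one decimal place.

50.7

Total PEEP = 6 cmH2O (set 3 + intrinsic 3); this is the baseline alveolar pressure.
Equation of motion (constant flow): PIP = Vt/C + R·V̇ + PEEP.
Vt/C = PIP − R·V̇ − PEEP = 37.0 − 23.9×0.9833 − 6 = 37.0 − 23.501 − 6 = 7.499 cmH2O.
C = Vt / 7.499 = 380 / 7.499 = 50.673 mL/cmH2O.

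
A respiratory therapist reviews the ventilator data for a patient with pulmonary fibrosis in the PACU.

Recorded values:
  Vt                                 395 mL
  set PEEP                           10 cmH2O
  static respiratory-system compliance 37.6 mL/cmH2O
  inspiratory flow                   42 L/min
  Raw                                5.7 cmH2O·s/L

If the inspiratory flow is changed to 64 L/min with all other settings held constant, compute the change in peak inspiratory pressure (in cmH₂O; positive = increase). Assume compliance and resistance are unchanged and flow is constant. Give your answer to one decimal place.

2.1

Flow: 42 L/min ÷ 60 = 0.7 L/s.
New flow: 64 L/min ÷ 60 = 1.0667 L/s.
PIP = Vt/C + R·V̇ + PEEP (constant-flow equation of motion).
Only the resistive term changes: ΔPIP = R × ΔV̇ = 5.7 × (1.0667 − 0.7) = 5.7 × 0.3667 = 2.09 cmH2O.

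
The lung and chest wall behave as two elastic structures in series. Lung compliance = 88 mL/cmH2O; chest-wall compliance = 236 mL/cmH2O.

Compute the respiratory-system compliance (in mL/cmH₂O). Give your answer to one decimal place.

64.1

Lung and chest wall are elastances in series: 1/Crs = 1/CL + 1/Ccw.
1/Crs = 1/88 + 1/236 = 0.0156.
Crs = 64.103 mL/cmH2O.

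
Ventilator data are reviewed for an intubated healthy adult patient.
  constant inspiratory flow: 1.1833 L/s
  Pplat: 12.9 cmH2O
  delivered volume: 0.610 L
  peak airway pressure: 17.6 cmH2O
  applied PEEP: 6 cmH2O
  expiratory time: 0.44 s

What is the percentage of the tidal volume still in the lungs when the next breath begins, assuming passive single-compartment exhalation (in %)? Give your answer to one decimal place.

R = (PIP − Pplat)/V̇ = (17.6 − 12.9) / 1.1833 = 4.7/1.1833 = 3.972 cmH2O·s/L.
C = Vt/(Pplat − PEEP) = 610.0 / (12.9 − 6) = 610.0/6.9 = 88.406 mL/cmH2O.
τ = R × C = 3.972 × 0.08841 L/cmH2O = 0.3512 s.
Fraction remaining at end-expiration = e^(−Te/τ) = e^(−0.44/0.3512) = 0.2857 → 28.57%.

28.6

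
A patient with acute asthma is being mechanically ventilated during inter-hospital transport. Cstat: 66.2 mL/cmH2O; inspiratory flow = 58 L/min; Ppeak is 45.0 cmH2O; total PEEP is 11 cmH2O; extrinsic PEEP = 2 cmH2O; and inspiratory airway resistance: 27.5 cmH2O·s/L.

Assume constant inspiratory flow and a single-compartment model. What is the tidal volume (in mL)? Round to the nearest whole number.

491

Flow: 58 L/min ÷ 60 = 0.9667 L/s.
Total PEEP = 11 cmH2O (set 2 + intrinsic 9); this is the baseline alveolar pressure.
Equation of motion (constant flow): PIP = Vt/C + R·V̇ + PEEP.
Vt/C = PIP − R·V̇ − PEEP = 45.0 − 26.584 − 11 = 7.416 cmH2O.
Vt = C × 7.416 = 66.2 × 7.416 = 490.94 mL.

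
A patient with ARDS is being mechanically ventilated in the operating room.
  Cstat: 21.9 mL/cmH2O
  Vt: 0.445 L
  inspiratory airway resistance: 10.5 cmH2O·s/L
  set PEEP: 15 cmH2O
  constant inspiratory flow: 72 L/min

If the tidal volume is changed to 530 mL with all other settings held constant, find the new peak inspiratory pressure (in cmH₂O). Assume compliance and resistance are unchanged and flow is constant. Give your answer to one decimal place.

51.8

Flow: 72 L/min ÷ 60 = 1.2 L/s.
PIP = Vt/C + R·V̇ + PEEP (constant-flow equation of motion).
Only the elastic term changes: ΔPIP = ΔVt / C = (530 − 445) / 21.9 = 3.881 cmH2O.
Original PIP = 445/21.9 + 10.5×1.2 + 15 = 47.92 cmH2O; new PIP = 47.92 + (3.881) = 51.801 cmH2O.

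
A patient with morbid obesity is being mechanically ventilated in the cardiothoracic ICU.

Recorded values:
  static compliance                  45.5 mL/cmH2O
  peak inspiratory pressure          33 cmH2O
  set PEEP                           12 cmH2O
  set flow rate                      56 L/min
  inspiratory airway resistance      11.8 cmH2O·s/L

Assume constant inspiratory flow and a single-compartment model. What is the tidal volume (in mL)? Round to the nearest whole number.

Flow: 56 L/min ÷ 60 = 0.9333 L/s.
Equation of motion (constant flow): PIP = Vt/C + R·V̇ + PEEP.
Vt/C = PIP − R·V̇ − PEEP = 33 − 11.013 − 12 = 9.987 cmH2O.
Vt = C × 9.987 = 45.5 × 9.987 = 454.41 mL.

454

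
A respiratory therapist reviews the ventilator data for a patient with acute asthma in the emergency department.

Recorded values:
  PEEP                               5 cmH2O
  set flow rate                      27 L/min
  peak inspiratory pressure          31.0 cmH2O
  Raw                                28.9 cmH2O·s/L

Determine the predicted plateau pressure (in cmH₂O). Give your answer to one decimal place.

Flow: 27 L/min ÷ 60 = 0.45 L/s.
Pplat = PIP − Raw × flow = 31.0 − 28.9 × 0.45 = 31.0 − 13.005 = 17.995 cmH2O.

18.0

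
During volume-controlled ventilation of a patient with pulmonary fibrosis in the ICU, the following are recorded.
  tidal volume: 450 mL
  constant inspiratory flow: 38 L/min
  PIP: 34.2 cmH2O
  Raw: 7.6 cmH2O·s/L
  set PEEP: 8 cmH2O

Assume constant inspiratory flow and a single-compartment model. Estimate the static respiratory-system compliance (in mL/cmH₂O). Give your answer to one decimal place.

Flow: 38 L/min ÷ 60 = 0.6333 L/s.
Equation of motion (constant flow): PIP = Vt/C + R·V̇ + PEEP.
Vt/C = PIP − R·V̇ − PEEP = 34.2 − 7.6×0.6333 − 8 = 34.2 − 4.813 − 8 = 21.387 cmH2O.
C = Vt / 21.387 = 450 / 21.387 = 21.041 mL/cmH2O.

21.0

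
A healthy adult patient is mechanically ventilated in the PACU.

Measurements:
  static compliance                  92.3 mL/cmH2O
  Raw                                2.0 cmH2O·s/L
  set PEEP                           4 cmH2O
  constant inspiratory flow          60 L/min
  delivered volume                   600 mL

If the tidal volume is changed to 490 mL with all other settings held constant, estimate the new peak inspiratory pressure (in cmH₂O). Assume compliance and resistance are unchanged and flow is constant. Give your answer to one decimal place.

Flow: 60 L/min ÷ 60 = 1 L/s.
PIP = Vt/C + R·V̇ + PEEP (constant-flow equation of motion).
Only the elastic term changes: ΔPIP = ΔVt / C = (490 − 600) / 92.3 = -1.192 cmH2O.
Original PIP = 600/92.3 + 2.0×1 + 4 = 12.501 cmH2O; new PIP = 12.501 + (-1.192) = 11.309 cmH2O.

11.3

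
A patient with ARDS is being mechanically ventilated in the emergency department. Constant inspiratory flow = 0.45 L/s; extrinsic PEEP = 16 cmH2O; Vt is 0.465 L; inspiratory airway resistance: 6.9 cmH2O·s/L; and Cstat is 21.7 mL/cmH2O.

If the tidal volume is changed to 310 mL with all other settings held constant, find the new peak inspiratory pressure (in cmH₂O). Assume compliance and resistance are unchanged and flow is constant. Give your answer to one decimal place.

33.4

PIP = Vt/C + R·V̇ + PEEP (constant-flow equation of motion).
Only the elastic term changes: ΔPIP = ΔVt / C = (310 − 465) / 21.7 = -7.143 cmH2O.
Original PIP = 465/21.7 + 6.9×0.45 + 16 = 40.534 cmH2O; new PIP = 40.534 + (-7.143) = 33.391 cmH2O.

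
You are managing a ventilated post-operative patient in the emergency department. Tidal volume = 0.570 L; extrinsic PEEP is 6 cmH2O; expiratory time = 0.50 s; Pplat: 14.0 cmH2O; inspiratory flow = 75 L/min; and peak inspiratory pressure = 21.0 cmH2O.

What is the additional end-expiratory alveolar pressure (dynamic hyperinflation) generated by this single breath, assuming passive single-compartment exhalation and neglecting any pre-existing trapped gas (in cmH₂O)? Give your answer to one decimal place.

2.3

Flow: 75 L/min ÷ 60 = 1.25 L/s.
R = (PIP − Pplat)/V̇ = (21.0 − 14.0) / 1.25 = 7.0/1.25 = 5.6 cmH2O·s/L.
C = Vt/(Pplat − PEEP) = 570.0 / (14.0 − 6) = 570.0/8.0 = 71.25 mL/cmH2O.
τ = R × C = 5.6 × 0.07125 L/cmH2O = 0.399 s.
Fraction remaining = e^(−Te/τ) = e^(−0.50/0.399) = 0.2856; trapped volume = 570.0 × 0.2856 = 162.79 mL.
Additional alveolar pressure from trapping ≈ V_trapped / C = 162.79 / 71.25 = 2.285 cmH2O.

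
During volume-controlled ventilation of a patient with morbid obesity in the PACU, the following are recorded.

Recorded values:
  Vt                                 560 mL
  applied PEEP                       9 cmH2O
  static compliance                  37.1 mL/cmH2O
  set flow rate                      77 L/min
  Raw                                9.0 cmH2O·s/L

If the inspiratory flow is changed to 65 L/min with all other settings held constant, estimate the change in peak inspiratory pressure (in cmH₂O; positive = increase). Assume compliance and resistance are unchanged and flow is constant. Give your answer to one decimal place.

Flow: 77 L/min ÷ 60 = 1.2833 L/s.
New flow: 65 L/min ÷ 60 = 1.0833 L/s.
PIP = Vt/C + R·V̇ + PEEP (constant-flow equation of motion).
Only the resistive term changes: ΔPIP = R × ΔV̇ = 9.0 × (1.0833 − 1.2833) = 9.0 × -0.2 = -1.8 cmH2O.

-1.8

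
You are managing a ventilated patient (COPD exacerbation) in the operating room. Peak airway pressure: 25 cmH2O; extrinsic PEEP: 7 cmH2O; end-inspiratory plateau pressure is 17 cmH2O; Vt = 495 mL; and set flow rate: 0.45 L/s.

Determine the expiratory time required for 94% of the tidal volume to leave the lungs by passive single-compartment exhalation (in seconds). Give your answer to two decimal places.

R = (PIP − Pplat)/V̇ = (25 − 17) / 0.45 = 8.0/0.45 = 17.778 cmH2O·s/L.
C = Vt/(Pplat − PEEP) = 495.0 / (17 − 7) = 495.0/10.0 = 49.5 mL/cmH2O.
τ = R × C = 17.778 × 0.0495 L/cmH2O = 0.88 s.
t = −τ·ln(1 − 0.94) = −0.88·ln(0.06) = 2.476 s.

2.48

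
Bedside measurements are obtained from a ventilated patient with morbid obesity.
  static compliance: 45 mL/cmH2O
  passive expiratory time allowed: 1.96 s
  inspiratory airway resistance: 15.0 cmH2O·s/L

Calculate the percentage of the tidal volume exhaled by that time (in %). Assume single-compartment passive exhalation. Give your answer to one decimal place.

94.5

τ = R × C = 15.0 × 45 mL/cmH2O = 15.0 × 0.045 L/cmH2O = 0.675 s.
Passive exhalation: V(t)/V₀ = e^(−t/τ) = e^(−1.96/0.675) = 0.05482.
Fraction exhaled = 1 − 0.05482 = 0.9452 → 94.52%.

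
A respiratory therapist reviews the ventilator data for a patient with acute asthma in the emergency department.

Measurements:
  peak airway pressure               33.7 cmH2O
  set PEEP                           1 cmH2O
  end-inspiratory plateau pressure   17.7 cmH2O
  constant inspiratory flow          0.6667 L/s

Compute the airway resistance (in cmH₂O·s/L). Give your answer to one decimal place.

Raw = (PIP − Pplat) / flow = (33.7 − 17.7) / 0.6667 = 16.0 / 0.6667 = 23.999 cmH2O·s/L.

24.0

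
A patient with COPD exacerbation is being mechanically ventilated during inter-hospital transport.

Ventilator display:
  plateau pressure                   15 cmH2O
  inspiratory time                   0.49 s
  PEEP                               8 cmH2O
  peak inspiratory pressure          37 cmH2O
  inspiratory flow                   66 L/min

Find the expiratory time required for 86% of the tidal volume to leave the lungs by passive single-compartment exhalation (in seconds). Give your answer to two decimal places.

3.03

Flow: 66 L/min ÷ 60 = 1.1 L/s.
Vt = flow × Ti = 1.1 L/s × 0.49 s × 1000 mL/L = 539.0 mL.
R = (PIP − Pplat)/V̇ = (37 − 15) / 1.1 = 22.0/1.1 = 20.0 cmH2O·s/L.
C = Vt/(Pplat − PEEP) = 539.0 / (15 − 8) = 539.0/7.0 = 77.0 mL/cmH2O.
τ = R × C = 20.0 × 0.077 L/cmH2O = 1.54 s.
t = −τ·ln(1 − 0.86) = −1.54·ln(0.14) = 3.028 s.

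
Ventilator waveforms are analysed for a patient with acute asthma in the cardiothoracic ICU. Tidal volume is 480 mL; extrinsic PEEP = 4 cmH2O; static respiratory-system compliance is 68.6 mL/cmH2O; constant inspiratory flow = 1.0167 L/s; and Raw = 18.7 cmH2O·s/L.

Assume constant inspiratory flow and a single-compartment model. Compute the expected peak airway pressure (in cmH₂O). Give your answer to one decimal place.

30.0

Equation of motion (constant flow): PIP = Vt/C + R·V̇ + PEEP.
PIP = 480/68.6 + 18.7×1.0167 + 4 = 6.997 + 19.012 + 4 = 30.009 cmH2O.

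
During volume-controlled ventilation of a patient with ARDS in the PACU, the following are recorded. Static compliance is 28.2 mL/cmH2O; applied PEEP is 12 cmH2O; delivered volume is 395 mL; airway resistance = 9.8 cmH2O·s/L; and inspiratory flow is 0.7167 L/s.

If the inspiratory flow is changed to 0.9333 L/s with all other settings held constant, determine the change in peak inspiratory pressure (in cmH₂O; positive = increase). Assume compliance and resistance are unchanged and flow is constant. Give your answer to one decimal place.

2.1

PIP = Vt/C + R·V̇ + PEEP (constant-flow equation of motion).
Only the resistive term changes: ΔPIP = R × ΔV̇ = 9.8 × (0.9333 − 0.7167) = 9.8 × 0.2166 = 2.123 cmH2O.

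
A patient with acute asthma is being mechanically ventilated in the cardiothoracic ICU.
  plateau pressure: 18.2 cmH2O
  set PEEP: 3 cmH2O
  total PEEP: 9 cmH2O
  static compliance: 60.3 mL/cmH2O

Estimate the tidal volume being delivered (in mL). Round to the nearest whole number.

End-expiratory occlusion gives total PEEP = 9 cmH2O (intrinsic PEEP = 9 − 3 = 6). Use total PEEP for the elastic gradient.
Vt = Cstat × (Pplat − PEEPtotal) = 60.3 × (18.2 − 9) = 60.3 × 9.2 = 554.76 mL.

555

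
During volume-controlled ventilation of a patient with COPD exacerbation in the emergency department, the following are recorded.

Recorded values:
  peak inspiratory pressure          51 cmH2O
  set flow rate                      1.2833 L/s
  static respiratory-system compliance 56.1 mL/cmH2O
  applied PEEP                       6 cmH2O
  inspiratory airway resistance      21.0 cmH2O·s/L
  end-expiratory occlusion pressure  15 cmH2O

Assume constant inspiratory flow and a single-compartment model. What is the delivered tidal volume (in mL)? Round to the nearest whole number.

508

Total PEEP = 15 cmH2O (set 6 + intrinsic 9); this is the baseline alveolar pressure.
Equation of motion (constant flow): PIP = Vt/C + R·V̇ + PEEP.
Vt/C = PIP − R·V̇ − PEEP = 51 − 26.949 − 15 = 9.051 cmH2O.
Vt = C × 9.051 = 56.1 × 9.051 = 507.76 mL.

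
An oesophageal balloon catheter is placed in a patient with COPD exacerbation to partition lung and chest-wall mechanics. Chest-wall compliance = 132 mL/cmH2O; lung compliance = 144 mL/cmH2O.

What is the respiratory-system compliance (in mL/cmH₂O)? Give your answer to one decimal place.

68.9

Lung and chest wall are elastances in series: 1/Crs = 1/CL + 1/Ccw.
1/Crs = 1/144 + 1/132 = 0.01452.
Crs = 68.871 mL/cmH2O.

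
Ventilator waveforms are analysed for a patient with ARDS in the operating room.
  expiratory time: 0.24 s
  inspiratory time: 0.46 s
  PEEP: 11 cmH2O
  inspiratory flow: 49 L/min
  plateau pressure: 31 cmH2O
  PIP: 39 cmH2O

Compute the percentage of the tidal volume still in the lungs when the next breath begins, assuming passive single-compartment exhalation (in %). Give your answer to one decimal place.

Flow: 49 L/min ÷ 60 = 0.8167 L/s.
Vt = flow × Ti = 0.8167 L/s × 0.46 s × 1000 mL/L = 375.68 mL.
R = (PIP − Pplat)/V̇ = (39 − 31) / 0.8167 = 8.0/0.8167 = 9.796 cmH2O·s/L.
C = Vt/(Pplat − PEEP) = 375.68 / (31 − 11) = 375.68/20.0 = 18.784 mL/cmH2O.
τ = R × C = 9.796 × 0.01878 L/cmH2O = 0.184 s.
Fraction remaining at end-expiration = e^(−Te/τ) = e^(−0.24/0.184) = 0.2713 → 27.13%.

27.1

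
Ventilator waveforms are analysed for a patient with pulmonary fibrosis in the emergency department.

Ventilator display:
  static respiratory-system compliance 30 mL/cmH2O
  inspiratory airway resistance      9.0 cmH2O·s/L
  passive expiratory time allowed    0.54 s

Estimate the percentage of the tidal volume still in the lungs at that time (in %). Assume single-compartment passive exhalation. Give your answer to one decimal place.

13.5

τ = R × C = 9.0 × 30 mL/cmH2O = 9.0 × 0.030 L/cmH2O = 0.27 s.
Passive exhalation: V(t)/V₀ = e^(−t/τ) = e^(−0.54/0.27) = 0.1353.
Fraction remaining = 0.1353 → 13.53%.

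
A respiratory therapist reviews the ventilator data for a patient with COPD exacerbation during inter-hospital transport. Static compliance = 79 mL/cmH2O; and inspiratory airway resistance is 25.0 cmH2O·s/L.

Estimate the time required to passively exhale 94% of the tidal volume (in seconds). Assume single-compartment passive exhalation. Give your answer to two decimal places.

τ = R × C = 25.0 × 79 mL/cmH2O = 25.0 × 0.079 L/cmH2O = 1.975 s.
Exhaled fraction f = 1 − e^(−t/τ) → t = −τ·ln(1 − f) = −1.975·ln(0.06) = 5.556 s.

5.56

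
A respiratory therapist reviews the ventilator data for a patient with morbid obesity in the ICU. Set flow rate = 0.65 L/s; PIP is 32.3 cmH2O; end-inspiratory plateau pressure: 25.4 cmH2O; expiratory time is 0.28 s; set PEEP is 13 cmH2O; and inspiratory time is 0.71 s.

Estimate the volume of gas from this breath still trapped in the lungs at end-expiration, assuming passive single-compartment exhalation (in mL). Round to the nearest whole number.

227

Vt = flow × Ti = 0.65 L/s × 0.71 s × 1000 mL/L = 461.5 mL.
R = (PIP − Pplat)/V̇ = (32.3 − 25.4) / 0.65 = 6.9/0.65 = 10.615 cmH2O·s/L.
C = Vt/(Pplat − PEEP) = 461.5 / (25.4 − 13) = 461.5/12.4 = 37.218 mL/cmH2O.
τ = R × C = 10.615 × 0.03722 L/cmH2O = 0.3951 s.
Fraction remaining = e^(−Te/τ) = e^(−0.28/0.3951) = 0.4923.
Trapped volume = 461.5 × 0.4923 = 227.2 mL.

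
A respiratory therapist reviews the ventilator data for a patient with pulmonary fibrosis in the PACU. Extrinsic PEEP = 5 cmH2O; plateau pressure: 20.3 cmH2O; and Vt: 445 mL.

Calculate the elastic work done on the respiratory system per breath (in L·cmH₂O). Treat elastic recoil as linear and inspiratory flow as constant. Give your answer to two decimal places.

Elastic work ≈ ½ × (Pplat − PEEP) × Vt = 0.5 × (20.3 − 5) × 0.445 L = 0.5 × 15.3 × 0.445 = 3.404 L·cmH2O.

3.40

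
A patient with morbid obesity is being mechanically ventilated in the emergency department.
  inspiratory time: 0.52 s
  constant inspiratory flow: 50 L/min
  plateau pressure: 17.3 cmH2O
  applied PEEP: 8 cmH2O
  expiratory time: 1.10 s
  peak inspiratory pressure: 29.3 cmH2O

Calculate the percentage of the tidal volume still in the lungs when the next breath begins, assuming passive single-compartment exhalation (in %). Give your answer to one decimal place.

19.4

Flow: 50 L/min ÷ 60 = 0.8333 L/s.
Vt = flow × Ti = 0.8333 L/s × 0.52 s × 1000 mL/L = 433.32 mL.
R = (PIP − Pplat)/V̇ = (29.3 − 17.3) / 0.8333 = 12.0/0.8333 = 14.401 cmH2O·s/L.
C = Vt/(Pplat − PEEP) = 433.32 / (17.3 − 8) = 433.32/9.3 = 46.594 mL/cmH2O.
τ = R × C = 14.401 × 0.04659 L/cmH2O = 0.6709 s.
Fraction remaining at end-expiration = e^(−Te/τ) = e^(−1.10/0.6709) = 0.1941 → 19.41%.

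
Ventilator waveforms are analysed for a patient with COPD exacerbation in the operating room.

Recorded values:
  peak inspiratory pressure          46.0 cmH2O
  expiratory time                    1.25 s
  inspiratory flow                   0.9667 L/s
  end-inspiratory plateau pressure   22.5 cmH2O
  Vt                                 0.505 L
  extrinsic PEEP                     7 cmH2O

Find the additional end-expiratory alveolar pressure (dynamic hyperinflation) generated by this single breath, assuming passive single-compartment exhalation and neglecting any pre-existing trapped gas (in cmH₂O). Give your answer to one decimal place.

R = (PIP − Pplat)/V̇ = (46.0 − 22.5) / 0.9667 = 23.5/0.9667 = 24.31 cmH2O·s/L.
C = Vt/(Pplat − PEEP) = 505.0 / (22.5 − 7) = 505.0/15.5 = 32.581 mL/cmH2O.
τ = R × C = 24.31 × 0.03258 L/cmH2O = 0.792 s.
Fraction remaining = e^(−Te/τ) = e^(−1.25/0.792) = 0.2063; trapped volume = 505.0 × 0.2063 = 104.18 mL.
Additional alveolar pressure from trapping ≈ V_trapped / C = 104.18 / 32.581 = 3.198 cmH2O.

3.2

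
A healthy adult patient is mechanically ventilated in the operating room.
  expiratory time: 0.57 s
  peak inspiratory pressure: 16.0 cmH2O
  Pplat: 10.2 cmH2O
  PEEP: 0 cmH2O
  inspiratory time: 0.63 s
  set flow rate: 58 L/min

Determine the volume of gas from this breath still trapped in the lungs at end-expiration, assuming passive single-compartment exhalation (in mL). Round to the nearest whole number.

Flow: 58 L/min ÷ 60 = 0.9667 L/s.
Vt = flow × Ti = 0.9667 L/s × 0.63 s × 1000 mL/L = 609.02 mL.
R = (PIP − Pplat)/V̇ = (16.0 − 10.2) / 0.9667 = 5.8/0.9667 = 6.0 cmH2O·s/L.
C = Vt/(Pplat − PEEP) = 609.02 / (10.2 − 0) = 609.02/10.2 = 59.708 mL/cmH2O.
τ = R × C = 6.0 × 0.05971 L/cmH2O = 0.3583 s.
Fraction remaining = e^(−Te/τ) = e^(−0.57/0.3583) = 0.2038.
Trapped volume = 609.02 × 0.2038 = 124.12 mL.

124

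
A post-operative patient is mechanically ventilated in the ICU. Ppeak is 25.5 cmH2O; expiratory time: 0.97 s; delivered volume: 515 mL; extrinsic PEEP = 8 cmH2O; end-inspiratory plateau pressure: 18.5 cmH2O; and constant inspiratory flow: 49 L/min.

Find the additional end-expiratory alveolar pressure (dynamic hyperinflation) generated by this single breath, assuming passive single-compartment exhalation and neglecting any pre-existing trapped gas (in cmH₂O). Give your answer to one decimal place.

Flow: 49 L/min ÷ 60 = 0.8167 L/s.
R = (PIP − Pplat)/V̇ = (25.5 − 18.5) / 0.8167 = 7.0/0.8167 = 8.571 cmH2O·s/L.
C = Vt/(Pplat − PEEP) = 515.0 / (18.5 − 8) = 515.0/10.5 = 49.048 mL/cmH2O.
τ = R × C = 8.571 × 0.04905 L/cmH2O = 0.4204 s.
Fraction remaining = e^(−Te/τ) = e^(−0.97/0.4204) = 0.09953; trapped volume = 515.0 × 0.09953 = 51.258 mL.
Additional alveolar pressure from trapping ≈ V_trapped / C = 51.258 / 49.048 = 1.045 cmH2O.

1.0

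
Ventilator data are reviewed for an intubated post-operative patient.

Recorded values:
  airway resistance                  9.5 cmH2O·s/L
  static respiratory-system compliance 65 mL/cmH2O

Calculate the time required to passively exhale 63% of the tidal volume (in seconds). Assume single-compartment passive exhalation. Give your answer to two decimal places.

0.61

τ = R × C = 9.5 × 65 mL/cmH2O = 9.5 × 0.065 L/cmH2O = 0.6175 s.
Exhaled fraction f = 1 − e^(−t/τ) → t = −τ·ln(1 − f) = −0.6175·ln(0.37) = 0.614 s.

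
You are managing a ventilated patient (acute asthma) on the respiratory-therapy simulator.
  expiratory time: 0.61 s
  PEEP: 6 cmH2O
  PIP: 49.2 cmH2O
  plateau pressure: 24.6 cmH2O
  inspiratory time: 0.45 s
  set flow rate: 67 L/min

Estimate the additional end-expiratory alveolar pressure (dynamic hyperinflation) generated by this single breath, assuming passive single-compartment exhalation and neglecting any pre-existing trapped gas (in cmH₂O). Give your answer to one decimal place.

6.7

Flow: 67 L/min ÷ 60 = 1.1167 L/s.
Vt = flow × Ti = 1.1167 L/s × 0.45 s × 1000 mL/L = 502.52 mL.
R = (PIP − Pplat)/V̇ = (49.2 − 24.6) / 1.1167 = 24.6/1.1167 = 22.029 cmH2O·s/L.
C = Vt/(Pplat − PEEP) = 502.52 / (24.6 − 6) = 502.52/18.6 = 27.017 mL/cmH2O.
τ = R × C = 22.029 × 0.02702 L/cmH2O = 0.5952 s.
Fraction remaining = e^(−Te/τ) = e^(−0.61/0.5952) = 0.3588; trapped volume = 502.52 × 0.3588 = 180.3 mL.
Additional alveolar pressure from trapping ≈ V_trapped / C = 180.3 / 27.017 = 6.674 cmH2O.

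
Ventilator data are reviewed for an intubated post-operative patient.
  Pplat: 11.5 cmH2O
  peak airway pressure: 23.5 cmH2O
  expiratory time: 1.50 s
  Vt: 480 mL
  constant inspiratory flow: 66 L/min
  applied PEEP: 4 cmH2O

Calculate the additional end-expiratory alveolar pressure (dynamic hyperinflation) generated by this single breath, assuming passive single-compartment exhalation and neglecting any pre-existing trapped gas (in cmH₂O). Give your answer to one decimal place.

Flow: 66 L/min ÷ 60 = 1.1 L/s.
R = (PIP − Pplat)/V̇ = (23.5 − 11.5) / 1.1 = 12.0/1.1 = 10.909 cmH2O·s/L.
C = Vt/(Pplat − PEEP) = 480.0 / (11.5 − 4) = 480.0/7.5 = 64.0 mL/cmH2O.
τ = R × C = 10.909 × 0.064 L/cmH2O = 0.6982 s.
Fraction remaining = e^(−Te/τ) = e^(−1.50/0.6982) = 0.1167; trapped volume = 480.0 × 0.1167 = 56.016 mL.
Additional alveolar pressure from trapping ≈ V_trapped / C = 56.016 / 64.0 = 0.8753 cmH2O.

0.9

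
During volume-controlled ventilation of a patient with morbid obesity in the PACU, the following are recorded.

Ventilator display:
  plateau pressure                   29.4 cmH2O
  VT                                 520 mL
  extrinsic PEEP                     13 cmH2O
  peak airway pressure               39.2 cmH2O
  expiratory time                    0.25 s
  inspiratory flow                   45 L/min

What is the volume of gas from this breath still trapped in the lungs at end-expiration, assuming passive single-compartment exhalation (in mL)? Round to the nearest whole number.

284

Flow: 45 L/min ÷ 60 = 0.75 L/s.
R = (PIP − Pplat)/V̇ = (39.2 − 29.4) / 0.75 = 9.8/0.75 = 13.067 cmH2O·s/L.
C = Vt/(Pplat − PEEP) = 520.0 / (29.4 − 13) = 520.0/16.4 = 31.707 mL/cmH2O.
τ = R × C = 13.067 × 0.03171 L/cmH2O = 0.4144 s.
Fraction remaining = e^(−Te/τ) = e^(−0.25/0.4144) = 0.547.
Trapped volume = 520.0 × 0.547 = 284.44 mL.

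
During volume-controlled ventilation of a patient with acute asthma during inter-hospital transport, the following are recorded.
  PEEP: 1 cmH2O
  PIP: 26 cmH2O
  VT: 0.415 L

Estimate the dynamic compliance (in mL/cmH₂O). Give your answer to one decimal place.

Dynamic compliance = Vt / (PIP − PEEP) = 415 / (26 − 1) = 415 / 25.0 = 16.6 mL/cmH2O.

16.6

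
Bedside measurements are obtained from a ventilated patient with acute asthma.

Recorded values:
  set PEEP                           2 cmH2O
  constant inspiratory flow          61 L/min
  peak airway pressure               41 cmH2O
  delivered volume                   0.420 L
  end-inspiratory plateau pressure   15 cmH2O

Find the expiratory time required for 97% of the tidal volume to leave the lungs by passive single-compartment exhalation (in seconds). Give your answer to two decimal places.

2.90

Flow: 61 L/min ÷ 60 = 1.0167 L/s.
R = (PIP − Pplat)/V̇ = (41 − 15) / 1.0167 = 26.0/1.0167 = 25.573 cmH2O·s/L.
C = Vt/(Pplat − PEEP) = 420.0 / (15 − 2) = 420.0/13.0 = 32.308 mL/cmH2O.
τ = R × C = 25.573 × 0.03231 L/cmH2O = 0.8263 s.
t = −τ·ln(1 − 0.97) = −0.8263·ln(0.03) = 2.897 s.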